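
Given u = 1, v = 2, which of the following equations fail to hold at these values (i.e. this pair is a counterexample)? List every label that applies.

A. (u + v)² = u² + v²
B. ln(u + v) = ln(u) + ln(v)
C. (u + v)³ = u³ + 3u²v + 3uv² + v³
A, B

Evaluating each claim at the given values:
A. LHS = 9, RHS = 5 → fails here (LHS ≠ RHS)
B. LHS = ln(3) ≈ 1.099, RHS = ln(2) ≈ 0.6931 → fails here (LHS ≠ RHS)
C. LHS = 27, RHS = 27 → holds here (LHS = RHS)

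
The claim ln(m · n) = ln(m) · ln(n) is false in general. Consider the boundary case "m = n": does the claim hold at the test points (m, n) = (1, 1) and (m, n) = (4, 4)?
At (1, 1): LHS = 0, RHS = 0 → equal
At (4, 4): LHS = ln(16) ≈ 2.773 ≠ RHS = ln(4)² ≈ 1.922

Answer: Only at (1, 1)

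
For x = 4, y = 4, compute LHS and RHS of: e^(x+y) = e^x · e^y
LHS = e^(4+4) = e^8 ≈ 2981
RHS = e^4 · e^4 = e^8 ≈ 2981

LHS = RHS: the two sides agree.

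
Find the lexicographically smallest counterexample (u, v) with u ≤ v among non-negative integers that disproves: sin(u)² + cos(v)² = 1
At (0, 0): both sides equal 1, so it holds there.

Substituting (0, 1) into the claim:
LHS = sin(0)² + cos(1)² = cos(1)² ≈ 0.2919
RHS = 1

Since LHS ≠ RHS, this pair disproves the claim, and no lexicographically smaller pair (u ≤ v, non-negative integers) does.

For instance (0, 7) is also a counterexample (LHS = cos(7)² ≈ 0.5684, RHS = 1), but it's lexicographically larger.

Answer: (u, v) = (0, 1)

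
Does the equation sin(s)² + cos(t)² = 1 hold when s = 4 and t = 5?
Substituting s = 4, t = 5:

LHS = sin(4)² + cos(5)² ≈ 0.6532
RHS = 1

LHS ≠ RHS, so the equation does not hold at this point.

Answer: Fails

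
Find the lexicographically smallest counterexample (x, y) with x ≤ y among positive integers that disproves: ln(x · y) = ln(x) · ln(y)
(x, y) = (1, 2)

At (1, 1): both sides equal 0, so it holds there.

Substituting (1, 2) into the claim:
LHS = ln(1 · 2) = ln(2) ≈ 0.6931
RHS = ln(1) · ln(2) = 0

Since LHS ≠ RHS, this pair disproves the claim, and no lexicographically smaller pair (x ≤ y, positive integers) does.

For instance (8, 8) is also a counterexample (LHS = ln(64) ≈ 4.159, RHS = ln(8)² ≈ 4.324), but it's lexicographically larger.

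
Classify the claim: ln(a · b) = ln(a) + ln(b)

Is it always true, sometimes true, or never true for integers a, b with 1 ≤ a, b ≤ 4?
Always true

The identity holds for every pair in the range. For instance at (a, b) = (2, 1): both sides equal ln(2) ≈ 0.6931.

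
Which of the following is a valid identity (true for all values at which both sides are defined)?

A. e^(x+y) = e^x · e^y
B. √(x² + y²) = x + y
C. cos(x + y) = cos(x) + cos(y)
A: holds — e.g. at (5, 5), both sides equal e^10 ≈ 22026.5.
B: fails at (3, 3) — LHS = 3·√(2) ≈ 4.243, RHS = 6.
C: fails at (4, 5) — LHS = cos(9) ≈ -0.9111, RHS = cos(4) + cos(5) ≈ -0.37.

Answer: A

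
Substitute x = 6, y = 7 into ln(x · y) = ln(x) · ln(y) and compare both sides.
LHS = ln(6 · 7) = ln(42) ≈ 3.738
RHS = ln(6) · ln(7) ≈ 3.487

LHS ≠ RHS (they differ by about 0.2511), so the equation does not hold here.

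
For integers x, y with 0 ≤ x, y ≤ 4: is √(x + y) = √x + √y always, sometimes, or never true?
Sometimes true

It holds at (x, y) = (3, 0) (both sides equal √(3) ≈ 1.732), but fails at (x, y) = (4, 2) (LHS = √(6) ≈ 2.449, RHS = √(2) + 2 ≈ 3.414).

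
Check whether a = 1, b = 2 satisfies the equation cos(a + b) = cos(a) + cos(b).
Substituting a = 1, b = 2:

LHS = cos(1 + 2) = cos(3) ≈ -0.99
RHS = cos(1) + cos(2) ≈ 0.1242

LHS ≠ RHS, so the equation does not hold at this point.

Answer: Fails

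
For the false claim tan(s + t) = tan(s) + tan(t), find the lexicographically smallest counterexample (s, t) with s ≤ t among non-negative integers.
At (0, 0): both sides equal 0, so it holds there.

Substituting (1, 1) into the claim:
LHS = tan(1 + 1) = tan(2) ≈ -2.185
RHS = tan(1) + tan(1) = 2·tan(1) ≈ 3.115

Since LHS ≠ RHS, this pair disproves the claim, and no lexicographically smaller pair (s ≤ t, non-negative integers) does.

For instance (3, 6) is also a counterexample (LHS = tan(9) ≈ -0.4523, RHS = tan(6) + tan(3) ≈ -0.4336), but it's lexicographically larger.

Answer: (s, t) = (1, 1)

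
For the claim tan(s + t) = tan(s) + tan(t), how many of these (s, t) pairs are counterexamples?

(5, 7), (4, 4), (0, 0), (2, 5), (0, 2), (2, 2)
Testing each pair:
(5, 7): LHS = tan(12) ≈ -0.6359, RHS = tan(5) + tan(7) ≈ -2.509 → counterexample
(4, 4): LHS = tan(8) ≈ -6.8, RHS = 2·tan(4) ≈ 2.316 → counterexample
(0, 0): LHS = 0, RHS = 0 → satisfies claim
(2, 5): LHS = tan(7) ≈ 0.8714, RHS = tan(5) + tan(2) ≈ -5.566 → counterexample
(0, 2): LHS = tan(2) ≈ -2.185, RHS = tan(2) ≈ -2.185 → satisfies claim
(2, 2): LHS = tan(4) ≈ 1.158, RHS = 2·tan(2) ≈ -4.37 → counterexample

That makes 4 counterexamples.

Answer: 4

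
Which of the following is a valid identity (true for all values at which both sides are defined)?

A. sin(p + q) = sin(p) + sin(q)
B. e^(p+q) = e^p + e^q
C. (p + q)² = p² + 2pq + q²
C

A: fails at (1, 4) — LHS = sin(5) ≈ -0.9589, RHS = sin(4) + sin(1) ≈ 0.08467.
B: fails at (2, 7) — LHS = e^9 ≈ 8103, RHS = e^2 + e^7 ≈ 1104.
C: holds — e.g. at (3, 3), both sides equal 36.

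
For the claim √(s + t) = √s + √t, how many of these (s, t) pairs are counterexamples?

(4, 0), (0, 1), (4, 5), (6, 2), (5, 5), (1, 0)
Testing each pair:
(4, 0): LHS = 2, RHS = 2 → satisfies claim
(0, 1): LHS = 1, RHS = 1 → satisfies claim
(4, 5): LHS = 3, RHS = 2 + √(5) ≈ 4.236 → counterexample
(6, 2): LHS = 2·√(2) ≈ 2.828, RHS = √(2) + √(6) ≈ 3.864 → counterexample
(5, 5): LHS = √(10) ≈ 3.162, RHS = 2·√(5) ≈ 4.472 → counterexample
(1, 0): LHS = 1, RHS = 1 → satisfies claim

That makes 3 counterexamples.

Answer: 3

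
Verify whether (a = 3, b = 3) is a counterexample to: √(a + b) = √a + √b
Substituting a = 3, b = 3:
LHS = √(3 + 3) = √(6) ≈ 2.449
RHS = √3 + √3 = 2·√(3) ≈ 3.464

Since LHS ≠ RHS, this pair disproves the claim.

Answer: Yes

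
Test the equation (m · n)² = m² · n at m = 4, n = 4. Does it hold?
Fails

Substituting m = 4, n = 4:

LHS = (4 · 4)² = 256
RHS = 4² · 4 = 64

LHS ≠ RHS, so the equation does not hold at this point.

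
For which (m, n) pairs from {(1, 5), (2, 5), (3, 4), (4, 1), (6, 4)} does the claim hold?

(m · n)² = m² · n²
Testing each pair:
(1, 5): LHS = 25, RHS = 25 → holds
(2, 5): LHS = 100, RHS = 100 → holds
(3, 4): LHS = 144, RHS = 144 → holds
(4, 1): LHS = 16, RHS = 16 → holds
(6, 4): LHS = 576, RHS = 576 → holds

Every pair satisfies the claim.

Answer: All pairs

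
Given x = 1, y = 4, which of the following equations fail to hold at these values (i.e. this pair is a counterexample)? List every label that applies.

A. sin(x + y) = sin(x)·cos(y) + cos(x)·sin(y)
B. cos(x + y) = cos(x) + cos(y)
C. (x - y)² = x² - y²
Evaluating each claim at the given values:
A. LHS = sin(5) ≈ -0.9589, RHS = sin(1)·cos(4) + sin(4)·cos(1) ≈ -0.9589 → holds here (LHS = RHS)
B. LHS = cos(5) ≈ 0.2837, RHS = cos(4) + cos(1) ≈ -0.1133 → fails here (LHS ≠ RHS)
C. LHS = 9, RHS = -15 → fails here (LHS ≠ RHS)

Answer: B, C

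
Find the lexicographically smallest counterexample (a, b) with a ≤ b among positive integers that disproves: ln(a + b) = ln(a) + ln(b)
Substituting (1, 1) into the claim:
LHS = ln(1 + 1) = ln(2) ≈ 0.6931
RHS = ln(1) + ln(1) = 0

Since LHS ≠ RHS, this pair disproves the claim, and no lexicographically smaller pair (a ≤ b, positive integers) does.

For instance (3, 3) is also a counterexample (LHS = ln(6) ≈ 1.792, RHS = 2·ln(3) ≈ 2.197), but it's lexicographically larger.

Answer: (a, b) = (1, 1)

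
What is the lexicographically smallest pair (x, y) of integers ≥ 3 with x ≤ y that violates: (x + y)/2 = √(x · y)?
At (3, 3): both sides equal 3, so it holds there.

Substituting (3, 4) into the claim:
LHS = (3 + 4)/2 = 7/2
RHS = √(3 · 4) = 2·√(3) ≈ 3.464

Since LHS ≠ RHS, this pair disproves the claim, and no lexicographically smaller pair (x ≤ y, integers ≥ 3) does.

For instance (3, 5) is also a counterexample (LHS = 4, RHS = √(15) ≈ 3.873), but it's lexicographically larger.

Answer: (x, y) = (3, 4)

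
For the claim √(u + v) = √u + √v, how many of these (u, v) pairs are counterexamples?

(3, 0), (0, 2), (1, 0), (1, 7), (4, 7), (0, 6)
Testing each pair:
(3, 0): LHS = √(3) ≈ 1.732, RHS = √(3) ≈ 1.732 → satisfies claim
(0, 2): LHS = √(2) ≈ 1.414, RHS = √(2) ≈ 1.414 → satisfies claim
(1, 0): LHS = 1, RHS = 1 → satisfies claim
(1, 7): LHS = 2·√(2) ≈ 2.828, RHS = 1 + √(7) ≈ 3.646 → counterexample
(4, 7): LHS = √(11) ≈ 3.317, RHS = 2 + √(7) ≈ 4.646 → counterexample
(0, 6): LHS = √(6) ≈ 2.449, RHS = √(6) ≈ 2.449 → satisfies claim

That makes 2 counterexamples.

Answer: 2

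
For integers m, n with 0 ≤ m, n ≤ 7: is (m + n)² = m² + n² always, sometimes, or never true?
It holds at (m, n) = (6, 0) (both sides equal 36), but fails at (m, n) = (6, 6) (LHS = 144, RHS = 72).

Answer: Sometimes true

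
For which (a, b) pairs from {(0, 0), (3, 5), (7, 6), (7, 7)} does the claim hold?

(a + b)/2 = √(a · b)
(0, 0), (7, 7)

Testing each pair:
(0, 0): LHS = 0, RHS = 0 → holds
(3, 5): LHS = 4, RHS = √(15) ≈ 3.873 → fails
(7, 6): LHS = 13/2, RHS = √(42) ≈ 6.481 → fails
(7, 7): LHS = 7, RHS = 7 → holds

2 of 4 pairs satisfy the claim.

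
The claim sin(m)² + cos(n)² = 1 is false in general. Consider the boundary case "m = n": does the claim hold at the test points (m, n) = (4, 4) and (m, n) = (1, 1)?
Yes, holds at both test points

At (4, 4): LHS = cos(4)² + sin(4)² = 1, RHS = 1 → equal
At (1, 1): LHS = cos(1)² + sin(1)² = 1, RHS = 1 → equal

So the claim does hold at both of these boundary points, even though it is not an identity.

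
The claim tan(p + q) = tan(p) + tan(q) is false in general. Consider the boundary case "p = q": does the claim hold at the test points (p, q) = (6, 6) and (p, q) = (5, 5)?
No, fails at both test points

At (6, 6): LHS = tan(12) ≈ -0.6359 ≠ RHS = 2·tan(6) ≈ -0.582
At (5, 5): LHS = tan(10) ≈ 0.6484 ≠ RHS = 2·tan(5) ≈ -6.761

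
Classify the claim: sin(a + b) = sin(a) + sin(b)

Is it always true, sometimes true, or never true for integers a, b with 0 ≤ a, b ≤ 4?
Sometimes true

It holds at (a, b) = (0, 4) (both sides equal sin(4) ≈ -0.7568), but fails at (a, b) = (4, 3) (LHS = sin(7) ≈ 0.657, RHS = sin(4) + sin(3) ≈ -0.6157).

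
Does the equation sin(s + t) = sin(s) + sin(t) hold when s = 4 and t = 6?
Fails

Substituting s = 4, t = 6:

LHS = sin(4 + 6) = sin(10) ≈ -0.544
RHS = sin(4) + sin(6) ≈ -1.036

LHS ≠ RHS, so the equation does not hold at this point.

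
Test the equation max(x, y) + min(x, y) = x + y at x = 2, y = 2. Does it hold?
Substituting x = 2, y = 2:

LHS = max(2, 2) + min(2, 2) = 4
RHS = 2 + 2 = 4

LHS = RHS, so the equation holds at this point.

Answer: Holds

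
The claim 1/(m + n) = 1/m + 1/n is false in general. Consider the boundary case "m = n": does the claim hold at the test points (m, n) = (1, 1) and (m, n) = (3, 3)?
At (1, 1): LHS = 1/2 ≠ RHS = 2
At (3, 3): LHS = 1/6 ≠ RHS = 2/3

Answer: No, fails at both test points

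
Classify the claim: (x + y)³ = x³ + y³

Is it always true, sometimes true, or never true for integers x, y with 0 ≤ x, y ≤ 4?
Sometimes true

It holds at (x, y) = (0, 0) (both sides equal 0), but fails at (x, y) = (4, 1) (LHS = 125, RHS = 65).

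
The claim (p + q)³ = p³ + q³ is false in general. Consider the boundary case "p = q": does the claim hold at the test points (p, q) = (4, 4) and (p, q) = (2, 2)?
At (4, 4): LHS = 512 ≠ RHS = 128
At (2, 2): LHS = 64 ≠ RHS = 16

Answer: No, fails at both test points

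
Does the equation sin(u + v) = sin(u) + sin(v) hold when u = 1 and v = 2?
Substituting u = 1, v = 2:

LHS = sin(1 + 2) = sin(3) ≈ 0.1411
RHS = sin(1) + sin(2) ≈ 1.751

LHS ≠ RHS, so the equation does not hold at this point.

Answer: Fails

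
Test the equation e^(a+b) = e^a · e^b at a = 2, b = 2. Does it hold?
Holds

Substituting a = 2, b = 2:

LHS = e^(2+2) = e^4 ≈ 54.6
RHS = e^2 · e^2 = e^4 ≈ 54.6

LHS = RHS, so the equation holds at this point.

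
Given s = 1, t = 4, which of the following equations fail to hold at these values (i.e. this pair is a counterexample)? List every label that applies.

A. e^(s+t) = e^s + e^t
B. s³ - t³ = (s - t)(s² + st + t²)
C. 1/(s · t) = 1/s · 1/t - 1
A, C

Evaluating each claim at the given values:
A. LHS = e^5 ≈ 148.4, RHS = e + e^4 ≈ 57.32 → fails here (LHS ≠ RHS)
B. LHS = -63, RHS = -63 → holds here (LHS = RHS)
C. LHS = 1/4, RHS = -3/4 → fails here (LHS ≠ RHS)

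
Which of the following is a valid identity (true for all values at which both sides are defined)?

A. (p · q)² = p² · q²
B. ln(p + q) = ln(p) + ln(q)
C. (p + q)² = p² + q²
A: holds — e.g. at (2, 4), both sides equal 64.
B: fails at (4, 5) — LHS = ln(9) ≈ 2.197, RHS = ln(4) + ln(5) ≈ 2.996.
C: fails at (1, 1) — LHS = 4, RHS = 2.

Answer: A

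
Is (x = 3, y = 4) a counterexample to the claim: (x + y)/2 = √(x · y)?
Yes

Substituting x = 3, y = 4:
LHS = (3 + 4)/2 = 7/2
RHS = √(3 · 4) = 2·√(3) ≈ 3.464

Since LHS ≠ RHS, this pair disproves the claim.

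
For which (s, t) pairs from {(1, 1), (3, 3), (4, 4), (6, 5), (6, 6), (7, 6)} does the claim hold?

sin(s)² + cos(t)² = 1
Testing each pair:
(1, 1): LHS = cos(1)² + sin(1)² = 1, RHS = 1 → holds
(3, 3): LHS = sin(3)² + cos(3)² = 1, RHS = 1 → holds
(4, 4): LHS = cos(4)² + sin(4)² = 1, RHS = 1 → holds
(6, 5): LHS = sin(6)² + cos(5)² ≈ 0.1585, RHS = 1 → fails
(6, 6): LHS = sin(6)² + cos(6)² = 1, RHS = 1 → holds
(7, 6): LHS = sin(7)² + cos(6)² ≈ 1.354, RHS = 1 → fails

4 of 6 pairs satisfy the claim.

Answer: (1, 1), (3, 3), (4, 4), (6, 6)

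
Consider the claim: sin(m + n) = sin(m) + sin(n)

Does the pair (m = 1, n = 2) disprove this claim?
Yes

Substituting m = 1, n = 2:
LHS = sin(1 + 2) = sin(3) ≈ 0.1411
RHS = sin(1) + sin(2) ≈ 1.751

Since LHS ≠ RHS, this pair disproves the claim.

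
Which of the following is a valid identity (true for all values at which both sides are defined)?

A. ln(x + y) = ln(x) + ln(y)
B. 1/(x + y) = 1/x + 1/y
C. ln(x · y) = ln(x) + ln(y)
C

A: fails at (2, 3) — LHS = ln(5) ≈ 1.609, RHS = ln(2) + ln(3) ≈ 1.792.
B: fails at (1, 5) — LHS = 1/6, RHS = 6/5.
C: holds — e.g. at (5, 5), both sides equal ln(25) ≈ 3.219.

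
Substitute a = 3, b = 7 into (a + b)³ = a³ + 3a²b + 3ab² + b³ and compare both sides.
LHS = (3 + 7)³ = 1000
RHS = 3³ + 3·3²·7 + 3·3·7² + 7³ = 1000

LHS = RHS: the two sides agree.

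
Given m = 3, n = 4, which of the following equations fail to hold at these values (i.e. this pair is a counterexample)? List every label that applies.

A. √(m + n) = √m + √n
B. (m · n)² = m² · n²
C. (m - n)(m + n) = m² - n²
Evaluating each claim at the given values:
A. LHS = √(7) ≈ 2.646, RHS = √(3) + 2 ≈ 3.732 → fails here (LHS ≠ RHS)
B. LHS = 144, RHS = 144 → holds here (LHS = RHS)
C. LHS = -7, RHS = -7 → holds here (LHS = RHS)

Answer: A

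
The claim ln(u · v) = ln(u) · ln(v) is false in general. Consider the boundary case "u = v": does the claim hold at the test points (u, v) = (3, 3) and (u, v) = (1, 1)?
At (3, 3): LHS = ln(9) ≈ 2.197 ≠ RHS = ln(3)² ≈ 1.207
At (1, 1): LHS = 0, RHS = 0 → equal

Answer: Only at (1, 1)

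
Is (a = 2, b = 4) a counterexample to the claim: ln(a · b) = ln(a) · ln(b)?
Yes

Substituting a = 2, b = 4:
LHS = ln(2 · 4) = ln(8) ≈ 2.079
RHS = ln(2) · ln(4) ≈ 0.9609

Since LHS ≠ RHS, this pair disproves the claim.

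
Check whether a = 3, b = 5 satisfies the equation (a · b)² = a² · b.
Substituting a = 3, b = 5:

LHS = (3 · 5)² = 225
RHS = 3² · 5 = 45

LHS ≠ RHS, so the equation does not hold at this point.

Answer: Fails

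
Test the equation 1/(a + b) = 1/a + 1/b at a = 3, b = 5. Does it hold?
Fails

Substituting a = 3, b = 5:

LHS = 1/(3 + 5) = 1/8
RHS = 1/3 + 1/5 = 8/15

LHS ≠ RHS, so the equation does not hold at this point.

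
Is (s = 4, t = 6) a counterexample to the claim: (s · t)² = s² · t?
Yes

Substituting s = 4, t = 6:
LHS = (4 · 6)² = 576
RHS = 4² · 6 = 96

Since LHS ≠ RHS, this pair disproves the claim.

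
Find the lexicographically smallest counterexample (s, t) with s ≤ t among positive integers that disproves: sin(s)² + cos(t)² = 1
(s, t) = (1, 2)

Substituting (1, 2) into the claim:
LHS = sin(1)² + cos(2)² ≈ 0.8813
RHS = 1

Since LHS ≠ RHS, this pair disproves the claim, and no lexicographically smaller pair (s ≤ t, positive integers) does.

For instance (1, 3) is also a counterexample (LHS = sin(1)² + cos(3)² ≈ 1.688, RHS = 1), but it's lexicographically larger.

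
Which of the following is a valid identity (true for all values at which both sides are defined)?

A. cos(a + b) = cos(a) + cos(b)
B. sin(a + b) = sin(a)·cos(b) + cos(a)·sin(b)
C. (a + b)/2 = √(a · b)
A: fails at (2, 7) — LHS = cos(9) ≈ -0.9111, RHS = cos(2) + cos(7) ≈ 0.3378.
B: holds — e.g. at (6, 7), both sides equal sin(13) ≈ 0.4202.
C: fails at (6, 7) — LHS = 13/2, RHS = √(42) ≈ 6.481.

Answer: B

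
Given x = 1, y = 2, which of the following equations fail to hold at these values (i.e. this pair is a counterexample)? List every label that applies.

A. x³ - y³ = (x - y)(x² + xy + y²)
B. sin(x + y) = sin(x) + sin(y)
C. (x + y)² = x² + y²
B, C

Evaluating each claim at the given values:
A. LHS = -7, RHS = -7 → holds here (LHS = RHS)
B. LHS = sin(3) ≈ 0.1411, RHS = sin(1) + sin(2) ≈ 1.751 → fails here (LHS ≠ RHS)
C. LHS = 9, RHS = 5 → fails here (LHS ≠ RHS)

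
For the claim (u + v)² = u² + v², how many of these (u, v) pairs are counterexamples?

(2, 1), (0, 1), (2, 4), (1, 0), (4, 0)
Testing each pair:
(2, 1): LHS = 9, RHS = 5 → counterexample
(0, 1): LHS = 1, RHS = 1 → satisfies claim
(2, 4): LHS = 36, RHS = 20 → counterexample
(1, 0): LHS = 1, RHS = 1 → satisfies claim
(4, 0): LHS = 16, RHS = 16 → satisfies claim

That makes 2 counterexamples.

Answer: 2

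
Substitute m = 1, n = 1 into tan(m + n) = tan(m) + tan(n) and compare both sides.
LHS = tan(1 + 1) = tan(2) ≈ -2.185
RHS = tan(1) + tan(1) = 2·tan(1) ≈ 3.115

LHS ≠ RHS (they differ by about 5.3), so the equation does not hold here.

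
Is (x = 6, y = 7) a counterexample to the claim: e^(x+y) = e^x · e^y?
Substituting x = 6, y = 7:
LHS = e^(6+7) = e^13 ≈ 442413.4
RHS = e^6 · e^7 = e^13 ≈ 442413.4

The sides agree, so this pair does not disprove the claim.

Answer: No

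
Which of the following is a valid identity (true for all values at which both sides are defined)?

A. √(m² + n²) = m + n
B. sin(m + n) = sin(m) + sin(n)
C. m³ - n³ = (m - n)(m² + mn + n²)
A: fails at (3, 5) — LHS = √(34) ≈ 5.831, RHS = 8.
B: fails at (2, 5) — LHS = sin(7) ≈ 0.657, RHS = sin(5) + sin(2) ≈ -0.04963.
C: holds — e.g. at (2, 4), both sides equal -56.

Answer: C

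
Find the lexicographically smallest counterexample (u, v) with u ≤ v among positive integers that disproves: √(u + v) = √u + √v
(u, v) = (1, 1)

Substituting (1, 1) into the claim:
LHS = √(1 + 1) = √(2) ≈ 1.414
RHS = √1 + √1 = 2

Since LHS ≠ RHS, this pair disproves the claim, and no lexicographically smaller pair (u ≤ v, positive integers) does.

For instance (7, 8) is also a counterexample (LHS = √(15) ≈ 3.873, RHS = √(7) + 2·√(2) ≈ 5.474), but it's lexicographically larger.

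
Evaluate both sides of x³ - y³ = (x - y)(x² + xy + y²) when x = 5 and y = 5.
LHS = 5³ - 5³ = 0
RHS = (5 - 5)(5² + 5·5 + 5²) = 0

LHS = RHS: the two sides agree.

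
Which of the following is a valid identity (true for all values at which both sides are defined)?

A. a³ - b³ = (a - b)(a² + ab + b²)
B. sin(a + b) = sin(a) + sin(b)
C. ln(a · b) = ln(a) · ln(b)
A: holds — e.g. at (6, 7), both sides equal -127.
B: fails at (3, 3) — LHS = sin(6) ≈ -0.2794, RHS = 2·sin(3) ≈ 0.2822.
C: fails at (2, 7) — LHS = ln(14) ≈ 2.639, RHS = ln(2)·ln(7) ≈ 1.349.

Answer: A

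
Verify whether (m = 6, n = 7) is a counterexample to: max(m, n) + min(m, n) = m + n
Substituting m = 6, n = 7:
LHS = max(6, 7) + min(6, 7) = 13
RHS = 6 + 7 = 13

The sides agree, so this pair does not disprove the claim.

Answer: No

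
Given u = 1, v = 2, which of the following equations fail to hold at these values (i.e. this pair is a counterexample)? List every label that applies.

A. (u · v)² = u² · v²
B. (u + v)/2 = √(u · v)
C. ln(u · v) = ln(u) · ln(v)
B, C

Evaluating each claim at the given values:
A. LHS = 4, RHS = 4 → holds here (LHS = RHS)
B. LHS = 3/2, RHS = √(2) ≈ 1.414 → fails here (LHS ≠ RHS)
C. LHS = ln(2) ≈ 0.6931, RHS = 0 → fails here (LHS ≠ RHS)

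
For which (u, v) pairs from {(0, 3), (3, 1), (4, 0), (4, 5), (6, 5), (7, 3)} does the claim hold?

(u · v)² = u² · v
(0, 3), (3, 1), (4, 0)

Testing each pair:
(0, 3): LHS = 0, RHS = 0 → holds
(3, 1): LHS = 9, RHS = 9 → holds
(4, 0): LHS = 0, RHS = 0 → holds
(4, 5): LHS = 400, RHS = 80 → fails
(6, 5): LHS = 900, RHS = 180 → fails
(7, 3): LHS = 441, RHS = 147 → fails

3 of 6 pairs satisfy the claim.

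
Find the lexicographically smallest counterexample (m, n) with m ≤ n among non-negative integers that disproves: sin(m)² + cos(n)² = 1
(m, n) = (0, 1)

Substituting (0, 1) into the claim:
LHS = sin(0)² + cos(1)² = cos(1)² ≈ 0.2919
RHS = 1

Since LHS ≠ RHS, this pair disproves the claim, and no lexicographically smaller pair (m ≤ n, non-negative integers) does.

For instance (0, 4) is also a counterexample (LHS = cos(4)² ≈ 0.4272, RHS = 1), but it's lexicographically larger.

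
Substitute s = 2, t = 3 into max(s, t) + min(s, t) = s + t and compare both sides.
LHS = max(2, 3) + min(2, 3) = 5
RHS = 2 + 3 = 5

LHS = RHS: the two sides agree.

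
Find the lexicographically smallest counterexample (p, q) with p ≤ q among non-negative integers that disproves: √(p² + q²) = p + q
(p, q) = (1, 1)

Substituting (1, 1) into the claim:
LHS = √(1² + 1²) = √(2) ≈ 1.414
RHS = 1 + 1 = 2

Since LHS ≠ RHS, this pair disproves the claim, and no lexicographically smaller pair (p ≤ q, non-negative integers) does.

For instance (1, 4) is also a counterexample (LHS = √(17) ≈ 4.123, RHS = 5), but it's lexicographically larger.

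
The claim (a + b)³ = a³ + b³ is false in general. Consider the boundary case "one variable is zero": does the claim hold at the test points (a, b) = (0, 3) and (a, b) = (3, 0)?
Yes, holds at both test points

At (0, 3): LHS = 27, RHS = 27 → equal
At (3, 0): LHS = 27, RHS = 27 → equal

So the claim does hold at both of these boundary points, even though it is not an identity.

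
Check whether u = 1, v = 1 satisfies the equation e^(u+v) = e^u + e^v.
Fails

Substituting u = 1, v = 1:

LHS = e^(1+1) = e^2 ≈ 7.389
RHS = e^1 + e^1 = 2·e ≈ 5.437

LHS ≠ RHS, so the equation does not hold at this point.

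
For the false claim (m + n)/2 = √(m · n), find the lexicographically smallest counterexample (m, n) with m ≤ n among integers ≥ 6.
(m, n) = (6, 7)

Substituting (6, 7) into the claim:
LHS = (6 + 7)/2 = 13/2
RHS = √(6 · 7) = √(42) ≈ 6.481

Since LHS ≠ RHS, this pair disproves the claim, and no lexicographically smaller pair (m ≤ n, integers ≥ 6) does.

For instance (6, 12) is also a counterexample (LHS = 9, RHS = 6·√(2) ≈ 8.485), but it's lexicographically larger.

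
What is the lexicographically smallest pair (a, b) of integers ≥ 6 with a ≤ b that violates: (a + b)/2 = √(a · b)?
(a, b) = (6, 7)

Substituting (6, 7) into the claim:
LHS = (6 + 7)/2 = 13/2
RHS = √(6 · 7) = √(42) ≈ 6.481

Since LHS ≠ RHS, this pair disproves the claim, and no lexicographically smaller pair (a ≤ b, integers ≥ 6) does.

For instance (10, 12) is also a counterexample (LHS = 11, RHS = 2·√(30) ≈ 10.95), but it's lexicographically larger.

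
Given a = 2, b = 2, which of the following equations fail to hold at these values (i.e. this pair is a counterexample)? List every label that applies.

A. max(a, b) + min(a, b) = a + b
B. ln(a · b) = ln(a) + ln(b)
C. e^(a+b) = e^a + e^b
Evaluating each claim at the given values:
A. LHS = 4, RHS = 4 → holds here (LHS = RHS)
B. LHS = ln(4) ≈ 1.386, RHS = 2·ln(2) ≈ 1.386 → holds here (LHS = RHS)
C. LHS = e^4 ≈ 54.6, RHS = 2·e^2 ≈ 14.78 → fails here (LHS ≠ RHS)

Answer: C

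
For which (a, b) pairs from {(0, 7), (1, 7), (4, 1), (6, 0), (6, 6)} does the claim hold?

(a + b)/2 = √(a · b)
Testing each pair:
(0, 7): LHS = 7/2, RHS = 0 → fails
(1, 7): LHS = 4, RHS = √(7) ≈ 2.646 → fails
(4, 1): LHS = 5/2, RHS = 2 → fails
(6, 0): LHS = 3, RHS = 0 → fails
(6, 6): LHS = 6, RHS = 6 → holds

1 of 5 pairs satisfies the claim.

Answer: (6, 6)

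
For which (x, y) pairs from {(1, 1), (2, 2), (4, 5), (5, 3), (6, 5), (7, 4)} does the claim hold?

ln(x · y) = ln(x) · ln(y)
Testing each pair:
(1, 1): LHS = 0, RHS = 0 → holds
(2, 2): LHS = ln(4) ≈ 1.386, RHS = ln(2)² ≈ 0.4805 → fails
(4, 5): LHS = ln(20) ≈ 2.996, RHS = ln(4)·ln(5) ≈ 2.231 → fails
(5, 3): LHS = ln(15) ≈ 2.708, RHS = ln(3)·ln(5) ≈ 1.768 → fails
(6, 5): LHS = ln(30) ≈ 3.401, RHS = ln(5)·ln(6) ≈ 2.884 → fails
(7, 4): LHS = ln(28) ≈ 3.332, RHS = ln(4)·ln(7) ≈ 2.698 → fails

1 of 6 pairs satisfies the claim.

Answer: (1, 1)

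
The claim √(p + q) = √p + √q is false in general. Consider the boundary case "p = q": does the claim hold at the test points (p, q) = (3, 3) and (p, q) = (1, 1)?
No, fails at both test points

At (3, 3): LHS = √(6) ≈ 2.449 ≠ RHS = 2·√(3) ≈ 3.464
At (1, 1): LHS = √(2) ≈ 1.414 ≠ RHS = 2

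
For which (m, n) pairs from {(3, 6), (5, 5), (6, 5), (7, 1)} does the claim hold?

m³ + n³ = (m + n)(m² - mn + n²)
Testing each pair:
(3, 6): LHS = 243, RHS = 243 → holds
(5, 5): LHS = 250, RHS = 250 → holds
(6, 5): LHS = 341, RHS = 341 → holds
(7, 1): LHS = 344, RHS = 344 → holds

Every pair satisfies the claim.

Answer: All pairs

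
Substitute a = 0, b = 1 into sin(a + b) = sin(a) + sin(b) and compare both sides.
LHS = sin(0 + 1) = sin(1) ≈ 0.8415
RHS = sin(0) + sin(1) = sin(1) ≈ 0.8415

LHS = RHS: the two sides agree.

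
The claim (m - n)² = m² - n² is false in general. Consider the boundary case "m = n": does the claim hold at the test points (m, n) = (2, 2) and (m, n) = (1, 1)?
Yes, holds at both test points

At (2, 2): LHS = 0, RHS = 0 → equal
At (1, 1): LHS = 0, RHS = 0 → equal

So the claim does hold at both of these boundary points, even though it is not an identity.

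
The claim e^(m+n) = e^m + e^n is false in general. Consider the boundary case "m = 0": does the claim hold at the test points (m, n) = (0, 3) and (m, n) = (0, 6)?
No, fails at both test points

At (0, 3): LHS = e^3 ≈ 20.09 ≠ RHS = 1 + e^3 ≈ 21.09
At (0, 6): LHS = e^6 ≈ 403.4 ≠ RHS = 1 + e^6 ≈ 404.4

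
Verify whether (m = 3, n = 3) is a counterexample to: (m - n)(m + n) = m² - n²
Substituting m = 3, n = 3:
LHS = (3 - 3)(3 + 3) = 0
RHS = 3² - 3² = 0

The sides agree, so this pair does not disprove the claim.

Answer: No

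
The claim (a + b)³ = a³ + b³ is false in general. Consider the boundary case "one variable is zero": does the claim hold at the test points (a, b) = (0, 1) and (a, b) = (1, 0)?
At (0, 1): LHS = 1, RHS = 1 → equal
At (1, 0): LHS = 1, RHS = 1 → equal

So the claim does hold at both of these boundary points, even though it is not an identity.

Answer: Yes, holds at both test points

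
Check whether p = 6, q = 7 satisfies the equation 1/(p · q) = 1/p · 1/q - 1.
Fails

Substituting p = 6, q = 7:

LHS = 1/(6 · 7) = 1/42
RHS = 1/6 · 1/7 - 1 = -41/42

LHS ≠ RHS, so the equation does not hold at this point.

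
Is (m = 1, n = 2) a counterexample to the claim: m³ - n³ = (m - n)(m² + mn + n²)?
No

Substituting m = 1, n = 2:
LHS = 1³ - 2³ = -7
RHS = (1 - 2)(1² + 1·2 + 2²) = -7

The sides agree, so this pair does not disprove the claim.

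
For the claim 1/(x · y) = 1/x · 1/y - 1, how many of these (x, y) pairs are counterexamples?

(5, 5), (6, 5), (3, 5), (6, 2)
4

Testing each pair:
(5, 5): LHS = 1/25, RHS = -24/25 → counterexample
(6, 5): LHS = 1/30, RHS = -29/30 → counterexample
(3, 5): LHS = 1/15, RHS = -14/15 → counterexample
(6, 2): LHS = 1/12, RHS = -11/12 → counterexample

That makes 4 counterexamples.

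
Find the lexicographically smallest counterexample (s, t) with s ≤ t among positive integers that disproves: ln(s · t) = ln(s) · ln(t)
At (1, 1): both sides equal 0, so it holds there.

Substituting (1, 2) into the claim:
LHS = ln(1 · 2) = ln(2) ≈ 0.6931
RHS = ln(1) · ln(2) = 0

Since LHS ≠ RHS, this pair disproves the claim, and no lexicographically smaller pair (s ≤ t, positive integers) does.

For instance (7, 8) is also a counterexample (LHS = ln(56) ≈ 4.025, RHS = ln(7)·ln(8) ≈ 4.046), but it's lexicographically larger.

Answer: (s, t) = (1, 2)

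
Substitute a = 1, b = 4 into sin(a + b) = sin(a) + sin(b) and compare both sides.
LHS = sin(1 + 4) = sin(5) ≈ -0.9589
RHS = sin(1) + sin(4) ≈ 0.08467

LHS ≠ RHS (they differ by about 1.044), so the equation does not hold here.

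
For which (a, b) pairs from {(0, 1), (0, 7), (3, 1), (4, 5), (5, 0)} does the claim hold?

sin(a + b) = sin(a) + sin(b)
(0, 1), (0, 7), (5, 0)

Testing each pair:
(0, 1): LHS = sin(1) ≈ 0.8415, RHS = sin(1) ≈ 0.8415 → holds
(0, 7): LHS = sin(7) ≈ 0.657, RHS = sin(7) ≈ 0.657 → holds
(3, 1): LHS = sin(4) ≈ -0.7568, RHS = sin(3) + sin(1) ≈ 0.9826 → fails
(4, 5): LHS = sin(9) ≈ 0.4121, RHS = sin(5) + sin(4) ≈ -1.716 → fails
(5, 0): LHS = sin(5) ≈ -0.9589, RHS = sin(5) ≈ -0.9589 → holds

3 of 5 pairs satisfy the claim.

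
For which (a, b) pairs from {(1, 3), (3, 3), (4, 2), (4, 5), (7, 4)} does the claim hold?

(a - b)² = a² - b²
Testing each pair:
(1, 3): LHS = 4, RHS = -8 → fails
(3, 3): LHS = 0, RHS = 0 → holds
(4, 2): LHS = 4, RHS = 12 → fails
(4, 5): LHS = 1, RHS = -9 → fails
(7, 4): LHS = 9, RHS = 33 → fails

1 of 5 pairs satisfies the claim.

Answer: (3, 3)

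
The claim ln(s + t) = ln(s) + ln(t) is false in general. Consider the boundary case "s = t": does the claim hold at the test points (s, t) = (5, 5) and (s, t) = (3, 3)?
At (5, 5): LHS = ln(10) ≈ 2.303 ≠ RHS = 2·ln(5) ≈ 3.219
At (3, 3): LHS = ln(6) ≈ 1.792 ≠ RHS = 2·ln(3) ≈ 2.197

Answer: No, fails at both test points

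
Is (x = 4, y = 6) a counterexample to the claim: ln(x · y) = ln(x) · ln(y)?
Yes

Substituting x = 4, y = 6:
LHS = ln(4 · 6) = ln(24) ≈ 3.178
RHS = ln(4) · ln(6) ≈ 2.484

Since LHS ≠ RHS, this pair disproves the claim.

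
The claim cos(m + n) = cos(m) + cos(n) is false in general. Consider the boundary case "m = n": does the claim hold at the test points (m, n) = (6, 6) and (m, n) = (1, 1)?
At (6, 6): LHS = cos(12) ≈ 0.8439 ≠ RHS = 2·cos(6) ≈ 1.92
At (1, 1): LHS = cos(2) ≈ -0.4161 ≠ RHS = 2·cos(1) ≈ 1.081

Answer: No, fails at both test points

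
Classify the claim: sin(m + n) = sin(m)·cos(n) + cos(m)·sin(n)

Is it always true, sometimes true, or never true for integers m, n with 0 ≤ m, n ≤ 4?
Always true

The identity holds for every pair in the range. For instance at (m, n) = (1, 2): both sides equal sin(3) ≈ 0.1411.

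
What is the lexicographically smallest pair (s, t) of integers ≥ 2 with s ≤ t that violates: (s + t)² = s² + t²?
(s, t) = (2, 2)

Substituting (2, 2) into the claim:
LHS = (2 + 2)² = 16
RHS = 2² + 2² = 8

Since LHS ≠ RHS, this pair disproves the claim, and no lexicographically smaller pair (s ≤ t, integers ≥ 2) does.

For instance (3, 4) is also a counterexample (LHS = 49, RHS = 25), but it's lexicographically larger.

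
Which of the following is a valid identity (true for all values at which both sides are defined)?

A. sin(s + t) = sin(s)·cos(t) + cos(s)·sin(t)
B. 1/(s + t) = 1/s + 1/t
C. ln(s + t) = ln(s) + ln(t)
A: holds — e.g. at (2, 5), both sides equal sin(7) ≈ 0.657.
B: fails at (5, 5) — LHS = 1/10, RHS = 2/5.
C: fails at (2, 3) — LHS = ln(5) ≈ 1.609, RHS = ln(2) + ln(3) ≈ 1.792.

Answer: A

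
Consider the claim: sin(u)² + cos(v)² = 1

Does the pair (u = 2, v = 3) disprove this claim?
Yes

Substituting u = 2, v = 3:
LHS = sin(2)² + cos(3)² ≈ 1.807
RHS = 1

Since LHS ≠ RHS, this pair disproves the claim.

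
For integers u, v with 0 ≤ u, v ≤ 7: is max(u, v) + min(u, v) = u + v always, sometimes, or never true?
The identity holds for every pair in the range. For instance at (u, v) = (0, 7): both sides equal 7.

Answer: Always true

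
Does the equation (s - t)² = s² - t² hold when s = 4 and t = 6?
Fails

Substituting s = 4, t = 6:

LHS = (4 - 6)² = 4
RHS = 4² - 6² = -20

LHS ≠ RHS, so the equation does not hold at this point.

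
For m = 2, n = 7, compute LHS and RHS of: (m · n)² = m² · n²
LHS = (2 · 7)² = 196
RHS = 2² · 7² = 196

LHS = RHS: the two sides agree.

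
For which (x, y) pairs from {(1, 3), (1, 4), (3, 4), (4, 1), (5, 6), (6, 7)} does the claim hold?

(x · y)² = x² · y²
Testing each pair:
(1, 3): LHS = 9, RHS = 9 → holds
(1, 4): LHS = 16, RHS = 16 → holds
(3, 4): LHS = 144, RHS = 144 → holds
(4, 1): LHS = 16, RHS = 16 → holds
(5, 6): LHS = 900, RHS = 900 → holds
(6, 7): LHS = 1764, RHS = 1764 → holds

Every pair satisfies the claim.

Answer: All pairs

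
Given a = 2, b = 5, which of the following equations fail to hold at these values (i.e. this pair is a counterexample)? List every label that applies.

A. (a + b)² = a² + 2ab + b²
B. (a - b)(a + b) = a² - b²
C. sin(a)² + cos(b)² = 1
Evaluating each claim at the given values:
A. LHS = 49, RHS = 49 → holds here (LHS = RHS)
B. LHS = -21, RHS = -21 → holds here (LHS = RHS)
C. LHS = cos(5)² + sin(2)² ≈ 0.9073, RHS = 1 → fails here (LHS ≠ RHS)

Answer: C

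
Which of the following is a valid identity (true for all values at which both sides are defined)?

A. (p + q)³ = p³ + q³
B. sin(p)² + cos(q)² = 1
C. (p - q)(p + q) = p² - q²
C

A: fails at (2, 4) — LHS = 216, RHS = 72.
B: fails at (1, 4) — LHS = cos(4)² + sin(1)² ≈ 1.135, RHS = 1.
C: holds — e.g. at (5, 5), both sides equal 0.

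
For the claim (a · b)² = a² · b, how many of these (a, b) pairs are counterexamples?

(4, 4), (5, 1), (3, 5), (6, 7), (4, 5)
Testing each pair:
(4, 4): LHS = 256, RHS = 64 → counterexample
(5, 1): LHS = 25, RHS = 25 → satisfies claim
(3, 5): LHS = 225, RHS = 45 → counterexample
(6, 7): LHS = 1764, RHS = 252 → counterexample
(4, 5): LHS = 400, RHS = 80 → counterexample

That makes 4 counterexamples.

Answer: 4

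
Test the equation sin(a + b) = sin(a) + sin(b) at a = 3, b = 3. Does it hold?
Fails

Substituting a = 3, b = 3:

LHS = sin(3 + 3) = sin(6) ≈ -0.2794
RHS = sin(3) + sin(3) = 2·sin(3) ≈ 0.2822

LHS ≠ RHS, so the equation does not hold at this point.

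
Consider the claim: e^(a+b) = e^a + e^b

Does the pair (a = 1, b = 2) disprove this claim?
Substituting a = 1, b = 2:
LHS = e^(1+2) = e^3 ≈ 20.09
RHS = e^1 + e^2 = e + e^2 ≈ 10.11

Since LHS ≠ RHS, this pair disproves the claim.

Answer: Yes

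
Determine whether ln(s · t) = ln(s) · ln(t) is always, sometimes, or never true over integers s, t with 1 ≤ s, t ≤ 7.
Sometimes true

It holds at (s, t) = (1, 1) (both sides equal 0), but fails at (s, t) = (7, 5) (LHS = ln(35) ≈ 3.555, RHS = ln(5)·ln(7) ≈ 3.132).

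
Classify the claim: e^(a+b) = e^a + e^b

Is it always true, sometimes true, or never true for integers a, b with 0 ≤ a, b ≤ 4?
The claim fails for every pair in the range. For instance at (a, b) = (3, 1): LHS = e^4 ≈ 54.6, RHS = e + e^3 ≈ 22.8.

Answer: Never true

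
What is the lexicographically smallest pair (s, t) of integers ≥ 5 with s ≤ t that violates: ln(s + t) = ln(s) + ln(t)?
Substituting (5, 5) into the claim:
LHS = ln(5 + 5) = ln(10) ≈ 2.303
RHS = ln(5) + ln(5) = 2·ln(5) ≈ 3.219

Since LHS ≠ RHS, this pair disproves the claim, and no lexicographically smaller pair (s ≤ t, integers ≥ 5) does.

For instance (8, 10) is also a counterexample (LHS = ln(18) ≈ 2.89, RHS = ln(8) + ln(10) ≈ 4.382), but it's lexicographically larger.

Answer: (s, t) = (5, 5)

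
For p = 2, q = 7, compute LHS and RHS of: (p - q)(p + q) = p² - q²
LHS = (2 - 7)(2 + 7) = -45
RHS = 2² - 7² = -45

LHS = RHS: the two sides agree.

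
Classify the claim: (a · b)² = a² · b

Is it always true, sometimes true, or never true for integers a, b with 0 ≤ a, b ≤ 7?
It holds at (a, b) = (0, 4) (both sides equal 0), but fails at (a, b) = (1, 5) (LHS = 25, RHS = 5).

Answer: Sometimes true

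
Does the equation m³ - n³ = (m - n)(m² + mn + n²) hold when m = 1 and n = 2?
Substituting m = 1, n = 2:

LHS = 1³ - 2³ = -7
RHS = (1 - 2)(1² + 1·2 + 2²) = -7

LHS = RHS, so the equation holds at this point.

Answer: Holds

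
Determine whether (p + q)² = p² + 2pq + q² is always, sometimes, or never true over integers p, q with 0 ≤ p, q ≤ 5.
Always true

The identity holds for every pair in the range. For instance at (p, q) = (1, 3): both sides equal 16.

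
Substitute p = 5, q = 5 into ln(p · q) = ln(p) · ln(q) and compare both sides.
LHS = ln(5 · 5) = ln(25) ≈ 3.219
RHS = ln(5) · ln(5) = ln(5)² ≈ 2.59

LHS ≠ RHS (they differ by about 0.6286), so the equation does not hold here.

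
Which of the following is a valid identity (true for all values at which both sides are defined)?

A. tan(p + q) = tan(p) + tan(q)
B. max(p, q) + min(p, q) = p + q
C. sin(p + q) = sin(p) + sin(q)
A: fails at (3, 3) — LHS = tan(6) ≈ -0.291, RHS = 2·tan(3) ≈ -0.2851.
B: holds — e.g. at (2, 4), both sides equal 6.
C: fails at (5, 8) — LHS = sin(13) ≈ 0.4202, RHS = sin(5) + sin(8) ≈ 0.03043.

Answer: B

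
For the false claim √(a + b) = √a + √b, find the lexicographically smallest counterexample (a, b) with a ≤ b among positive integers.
Substituting (1, 1) into the claim:
LHS = √(1 + 1) = √(2) ≈ 1.414
RHS = √1 + √1 = 2

Since LHS ≠ RHS, this pair disproves the claim, and no lexicographically smaller pair (a ≤ b, positive integers) does.

For instance (3, 7) is also a counterexample (LHS = √(10) ≈ 3.162, RHS = √(3) + √(7) ≈ 4.378), but it's lexicographically larger.

Answer: (a, b) = (1, 1)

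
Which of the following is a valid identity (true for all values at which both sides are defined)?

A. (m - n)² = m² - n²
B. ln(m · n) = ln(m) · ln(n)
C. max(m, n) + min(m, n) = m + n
C

A: fails at (1, 3) — LHS = 4, RHS = -8.
B: fails at (2, 2) — LHS = ln(4) ≈ 1.386, RHS = ln(2)² ≈ 0.4805.
C: holds — e.g. at (4, 6), both sides equal 10.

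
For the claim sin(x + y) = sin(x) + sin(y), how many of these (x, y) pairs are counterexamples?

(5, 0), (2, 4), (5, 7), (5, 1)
3

Testing each pair:
(5, 0): LHS = sin(5) ≈ -0.9589, RHS = sin(5) ≈ -0.9589 → satisfies claim
(2, 4): LHS = sin(6) ≈ -0.2794, RHS = sin(4) + sin(2) ≈ 0.1525 → counterexample
(5, 7): LHS = sin(12) ≈ -0.5366, RHS = sin(5) + sin(7) ≈ -0.3019 → counterexample
(5, 1): LHS = sin(6) ≈ -0.2794, RHS = sin(5) + sin(1) ≈ -0.1175 → counterexample

That makes 3 counterexamples.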